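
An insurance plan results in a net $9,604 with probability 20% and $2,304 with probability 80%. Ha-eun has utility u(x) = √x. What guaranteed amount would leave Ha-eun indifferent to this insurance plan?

E[u] = 0.2·√9604 + 0.8·√2304 = 0.2·98 + 0.8·48 = 58
CE = (58)² = 3364

$3,364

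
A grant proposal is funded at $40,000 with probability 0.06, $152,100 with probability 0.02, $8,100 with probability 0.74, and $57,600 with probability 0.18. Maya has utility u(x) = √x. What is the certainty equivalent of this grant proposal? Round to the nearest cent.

E[u] = 0.06·√40000 + 0.02·√152100 + 0.74·√8100 + 0.18·√57600 = 0.06·200 + 0.02·390 + 0.74·90 + 0.18·240 = 129.6
CE = (129.6)² = 16796.16

$16,796.16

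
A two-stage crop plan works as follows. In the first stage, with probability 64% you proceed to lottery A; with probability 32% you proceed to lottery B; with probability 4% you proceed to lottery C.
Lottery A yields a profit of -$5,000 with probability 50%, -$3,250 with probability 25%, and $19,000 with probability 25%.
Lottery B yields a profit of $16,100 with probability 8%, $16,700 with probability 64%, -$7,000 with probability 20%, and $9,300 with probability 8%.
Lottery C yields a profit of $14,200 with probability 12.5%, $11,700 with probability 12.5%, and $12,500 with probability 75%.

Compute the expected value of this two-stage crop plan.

EV(A) = 0.5 × (-5000) + 0.25 × (-3250) + 0.25 × 19000 = -2500 − 812.5 + 4750 = 1437.5
EV(B) = 0.08 × 16100 + 0.64 × 16700 + 0.2 × (-7000) + 0.08 × 9300 = 1288 + 10688 − 1400 + 744 = 11320
EV(C) = 0.125 × 14200 + 0.125 × 11700 + 0.75 × 12500 = 1775 + 1462.5 + 9375 = 12612.5
Overall = 0.64 × 1437.5 + 0.32 × 11320 + 0.04 × 12612.5 = 920 + 3622.4 + 504.5 = 5046.9

$5,046.90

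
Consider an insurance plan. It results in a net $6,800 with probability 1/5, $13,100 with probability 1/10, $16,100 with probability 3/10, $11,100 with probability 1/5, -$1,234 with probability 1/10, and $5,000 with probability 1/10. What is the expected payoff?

EV = 1/5 × 6800 + 1/10 × 13100 + 3/10 × 16100 + 1/5 × 11100 + 1/10 × (-1234) + 1/10 × 5000 = 1360 + 1310 + 4830 + 2220 − 123.4 + 500 = 10096.6

$10,096.60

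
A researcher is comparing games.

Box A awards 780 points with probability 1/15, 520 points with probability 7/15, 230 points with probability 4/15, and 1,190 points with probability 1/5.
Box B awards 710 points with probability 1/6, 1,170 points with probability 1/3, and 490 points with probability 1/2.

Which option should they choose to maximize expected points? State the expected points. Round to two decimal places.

Box A = 1/15 × 780 + 7/15 × 520 + 4/15 × 230 + 1/5 × 1190 = 52 + 242.6667 + 61.3333 + 238 = 594
Box B = 1/6 × 710 + 1/3 × 1170 + 1/2 × 490 = 118.3333 + 390 + 245 = 753.3333

Box B (753.33 points)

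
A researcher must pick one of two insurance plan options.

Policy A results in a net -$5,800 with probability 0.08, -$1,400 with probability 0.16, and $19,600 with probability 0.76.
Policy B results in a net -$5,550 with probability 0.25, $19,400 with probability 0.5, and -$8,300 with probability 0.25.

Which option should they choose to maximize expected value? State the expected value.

Policy A ($14,208)

Policy A = 0.08 × (-5800) + 0.16 × (-1400) + 0.76 × 19600 = -464 − 224 + 14896 = 14208
Policy B = 0.25 × (-5550) + 0.5 × 19400 + 0.25 × (-8300) = -1387.5 + 9700 − 2075 = 6237.5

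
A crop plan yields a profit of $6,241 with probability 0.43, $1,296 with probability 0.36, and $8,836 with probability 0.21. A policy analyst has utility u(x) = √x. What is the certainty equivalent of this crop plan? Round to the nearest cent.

E[u] = 0.43·√6241 + 0.36·√1296 + 0.21·√8836 = 0.43·79 + 0.36·36 + 0.21·94 = 66.67
CE = (66.67)² = 4444.8889

$4,444.89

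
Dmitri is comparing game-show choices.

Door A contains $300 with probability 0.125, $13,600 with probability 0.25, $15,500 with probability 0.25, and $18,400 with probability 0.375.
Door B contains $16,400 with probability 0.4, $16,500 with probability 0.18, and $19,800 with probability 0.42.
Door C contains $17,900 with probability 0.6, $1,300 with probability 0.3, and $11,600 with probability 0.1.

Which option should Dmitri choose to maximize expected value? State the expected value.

Door B ($17,846)

Door A = 0.125 × 300 + 0.25 × 13600 + 0.25 × 15500 + 0.375 × 18400 = 37.5 + 3400 + 3875 + 6900 = 14212.5
Door B = 0.4 × 16400 + 0.18 × 16500 + 0.42 × 19800 = 6560 + 2970 + 8316 = 17846
Door C = 0.6 × 17900 + 0.3 × 1300 + 0.1 × 11600 = 10740 + 390 + 1160 = 12290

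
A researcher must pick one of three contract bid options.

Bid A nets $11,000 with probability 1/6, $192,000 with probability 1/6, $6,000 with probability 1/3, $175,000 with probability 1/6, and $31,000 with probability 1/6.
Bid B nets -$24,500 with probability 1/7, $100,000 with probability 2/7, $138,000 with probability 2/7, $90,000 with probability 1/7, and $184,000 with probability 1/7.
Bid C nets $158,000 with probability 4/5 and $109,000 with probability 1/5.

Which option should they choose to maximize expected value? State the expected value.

Bid C ($148,200)

Bid A = 1/6 × 11000 + 1/6 × 192000 + 1/3 × 6000 + 1/6 × 175000 + 1/6 × 31000 = 1833.3333 + 32000 + 2000 + 29166.6667 + 5166.6667 = 70166.6667
Bid B = 1/7 × (-24500) + 2/7 × 100000 + 2/7 × 138000 + 1/7 × 90000 + 1/7 × 184000 = -3500 + 28571.4286 + 39428.5714 + 12857.1429 + 26285.7143 = 103642.8571
Bid C = 4/5 × 158000 + 1/5 × 109000 = 126400 + 21800 = 148200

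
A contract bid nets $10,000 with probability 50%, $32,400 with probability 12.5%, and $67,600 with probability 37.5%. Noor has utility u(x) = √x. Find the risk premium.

E[u] = 0.5·√10000 + 0.125·√32400 + 0.375·√67600 = 0.5·100 + 0.125·180 + 0.375·260 = 170
CE = (170)² = 28900
Risk premium = EV − CE = 34400 − 28900 = 5500

$5,500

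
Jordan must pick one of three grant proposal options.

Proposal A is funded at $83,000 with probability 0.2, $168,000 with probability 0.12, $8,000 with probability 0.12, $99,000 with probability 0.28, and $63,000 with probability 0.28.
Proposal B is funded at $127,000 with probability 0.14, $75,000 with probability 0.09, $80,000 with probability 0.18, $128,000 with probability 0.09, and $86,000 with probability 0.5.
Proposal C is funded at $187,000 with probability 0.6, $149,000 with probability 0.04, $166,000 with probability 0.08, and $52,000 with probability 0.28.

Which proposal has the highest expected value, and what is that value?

Proposal C ($146,000)

Proposal A = 0.2 × 83000 + 0.12 × 168000 + 0.12 × 8000 + 0.28 × 99000 + 0.28 × 63000 = 16600 + 20160 + 960 + 27720 + 17640 = 83080
Proposal B = 0.14 × 127000 + 0.09 × 75000 + 0.18 × 80000 + 0.09 × 128000 + 0.5 × 86000 = 17780 + 6750 + 14400 + 11520 + 43000 = 93450
Proposal C = 0.6 × 187000 + 0.04 × 149000 + 0.08 × 166000 + 0.28 × 52000 = 112200 + 5960 + 13280 + 14560 = 146000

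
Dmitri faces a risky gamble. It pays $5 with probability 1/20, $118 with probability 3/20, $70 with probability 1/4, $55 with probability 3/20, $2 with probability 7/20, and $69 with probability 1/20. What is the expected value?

$47.85

EV = 1/20 × 5 + 3/20 × 118 + 1/4 × 70 + 3/20 × 55 + 7/20 × 2 + 1/20 × 69 = 0.25 + 17.7 + 17.5 + 8.25 + 0.7 + 3.45 = 47.85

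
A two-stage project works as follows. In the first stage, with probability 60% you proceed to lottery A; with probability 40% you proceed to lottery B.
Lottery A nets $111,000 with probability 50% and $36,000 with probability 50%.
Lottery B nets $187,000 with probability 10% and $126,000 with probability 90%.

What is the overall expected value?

$96,940

EV(A) = 0.5 × 111000 + 0.5 × 36000 = 55500 + 18000 = 73500
EV(B) = 0.1 × 187000 + 0.9 × 126000 = 18700 + 113400 = 132100
Overall = 0.6 × 73500 + 0.4 × 132100 = 44100 + 52840 = 96940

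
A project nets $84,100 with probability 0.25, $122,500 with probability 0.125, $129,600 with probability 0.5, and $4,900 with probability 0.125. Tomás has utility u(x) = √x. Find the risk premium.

E[u] = 0.25·√84100 + 0.125·√122500 + 0.5·√129600 + 0.125·√4900 = 0.25·290 + 0.125·350 + 0.5·360 + 0.125·70 = 305
CE = (305)² = 93025
Risk premium = EV − CE = 101750 − 93025 = 8725

$8,725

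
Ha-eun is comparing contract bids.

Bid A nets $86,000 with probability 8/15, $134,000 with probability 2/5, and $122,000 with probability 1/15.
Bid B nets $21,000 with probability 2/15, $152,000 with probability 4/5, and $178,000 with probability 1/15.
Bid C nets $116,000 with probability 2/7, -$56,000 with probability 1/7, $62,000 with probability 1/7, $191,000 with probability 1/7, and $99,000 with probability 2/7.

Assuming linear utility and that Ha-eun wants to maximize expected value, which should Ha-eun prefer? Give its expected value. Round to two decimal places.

Bid B ($136,266.67)

Bid A = 8/15 × 86000 + 2/5 × 134000 + 1/15 × 122000 = 45866.6667 + 53600 + 8133.3333 = 107600
Bid B = 2/15 × 21000 + 4/5 × 152000 + 1/15 × 178000 = 2800 + 121600 + 11866.6667 = 136266.6667
Bid C = 2/7 × 116000 + 1/7 × (-56000) + 1/7 × 62000 + 1/7 × 191000 + 2/7 × 99000 = 33142.8571 − 8000 + 8857.1429 + 27285.7143 + 28285.7143 = 89571.4286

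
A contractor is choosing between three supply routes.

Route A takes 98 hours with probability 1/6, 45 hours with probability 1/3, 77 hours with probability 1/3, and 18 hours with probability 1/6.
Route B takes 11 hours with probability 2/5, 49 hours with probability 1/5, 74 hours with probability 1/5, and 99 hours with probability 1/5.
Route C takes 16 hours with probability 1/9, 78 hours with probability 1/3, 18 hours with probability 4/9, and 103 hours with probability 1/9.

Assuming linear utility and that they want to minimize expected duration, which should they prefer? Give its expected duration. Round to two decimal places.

Route A = 1/6 × 98 + 1/3 × 45 + 1/3 × 77 + 1/6 × 18 = 16.3333 + 15 + 25.6667 + 3 = 60
Route B = 2/5 × 11 + 1/5 × 49 + 1/5 × 74 + 1/5 × 99 = 4.4 + 9.8 + 14.8 + 19.8 = 48.8
Route C = 1/9 × 16 + 1/3 × 78 + 4/9 × 18 + 1/9 × 103 = 1.7778 + 26 + 8 + 11.4444 = 47.2222

Route C (47.22 hours)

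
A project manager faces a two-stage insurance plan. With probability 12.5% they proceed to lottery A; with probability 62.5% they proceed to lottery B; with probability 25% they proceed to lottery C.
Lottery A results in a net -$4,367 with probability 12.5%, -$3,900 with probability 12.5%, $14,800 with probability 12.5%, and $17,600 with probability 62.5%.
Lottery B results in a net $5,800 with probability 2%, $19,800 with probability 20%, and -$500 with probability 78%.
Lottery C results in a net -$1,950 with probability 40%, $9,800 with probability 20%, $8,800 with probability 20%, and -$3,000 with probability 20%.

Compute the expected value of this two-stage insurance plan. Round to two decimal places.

$4,365.83

EV(A) = 0.125 × (-4367) + 0.125 × (-3900) + 0.125 × 14800 + 0.625 × 17600 = -545.875 − 487.5 + 1850 + 11000 = 11816.625
EV(B) = 0.02 × 5800 + 0.2 × 19800 + 0.78 × (-500) = 116 + 3960 − 390 = 3686
EV(C) = 0.4 × (-1950) + 0.2 × 9800 + 0.2 × 8800 + 0.2 × (-3000) = -780 + 1960 + 1760 − 600 = 2340
Overall = 0.125 × 11816.625 + 0.625 × 3686 + 0.25 × 2340 = 1477.078125 + 2303.75 + 585 = 4365.828125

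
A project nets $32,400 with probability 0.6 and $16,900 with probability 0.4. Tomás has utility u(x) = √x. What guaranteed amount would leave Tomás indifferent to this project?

E[u] = 0.6·√32400 + 0.4·√16900 = 0.6·180 + 0.4·130 = 160
CE = (160)² = 25600

$25,600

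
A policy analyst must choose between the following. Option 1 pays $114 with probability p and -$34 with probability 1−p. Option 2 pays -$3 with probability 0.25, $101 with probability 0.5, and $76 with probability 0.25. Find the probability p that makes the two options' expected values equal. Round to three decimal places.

EV(Option 2) = 0.25 × (-3) + 0.5 × 101 + 0.25 × 76 = -0.75 + 50.5 + 19 = 68.75
p·114 + (1−p)·(-34) = 68.75
148p − 34 = 68.75
p = (68.75 + 34) / 148

p = 0.694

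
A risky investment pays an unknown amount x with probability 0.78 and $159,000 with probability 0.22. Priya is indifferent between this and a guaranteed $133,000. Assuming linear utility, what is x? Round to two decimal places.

x = $125,666.67

0.78·x + 0.22·159000 = 133000
0.78·x = 133000 − 34980 = 98020
x = 98020 / 0.78 = 125666.6667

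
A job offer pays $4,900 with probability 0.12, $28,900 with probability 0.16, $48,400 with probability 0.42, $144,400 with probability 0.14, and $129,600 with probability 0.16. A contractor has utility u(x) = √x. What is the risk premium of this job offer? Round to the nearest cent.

$9,466.56

E[u] = 0.12·√4900 + 0.16·√28900 + 0.42·√48400 + 0.14·√144400 + 0.16·√129600 = 0.12·70 + 0.16·170 + 0.42·220 + 0.14·380 + 0.16·360 = 238.8
CE = (238.8)² = 57025.44
Risk premium = EV − CE = 66492 − 57025.44 = 9466.56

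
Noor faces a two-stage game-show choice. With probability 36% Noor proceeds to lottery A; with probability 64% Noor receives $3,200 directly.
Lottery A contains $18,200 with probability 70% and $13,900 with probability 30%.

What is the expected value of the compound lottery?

$8,135.60

EV(A) = 0.7 × 18200 + 0.3 × 13900 = 12740 + 4170 = 16910
Branch B: 3200 (certain)
Overall = 0.36 × 16910 + 0.64 × 3200 = 6087.6 + 2048 = 8135.6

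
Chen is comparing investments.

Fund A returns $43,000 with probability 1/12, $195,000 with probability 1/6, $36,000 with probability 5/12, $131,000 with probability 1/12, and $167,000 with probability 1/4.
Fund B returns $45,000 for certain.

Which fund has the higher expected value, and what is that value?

Fund A = 1/12 × 43000 + 1/6 × 195000 + 5/12 × 36000 + 1/12 × 131000 + 1/4 × 167000 = 3583.3333 + 32500 + 15000 + 10916.6667 + 41750 = 103750
Fund B: 45000 (certain)

Fund A ($103,750)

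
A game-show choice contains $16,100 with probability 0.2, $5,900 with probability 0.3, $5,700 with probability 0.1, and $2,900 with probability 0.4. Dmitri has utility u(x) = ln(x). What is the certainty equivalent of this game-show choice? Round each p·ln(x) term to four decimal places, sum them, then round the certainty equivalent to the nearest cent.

$5,409.44

E[u] = 0.2·ln(16100) + 0.3·ln(5900) + 0.1·ln(5700) + 0.4·ln(2900) = 1.9373 + 2.6048 + 0.8648 + 3.1890 = 8.5959
CE = e^8.5959 ≈ 5409.44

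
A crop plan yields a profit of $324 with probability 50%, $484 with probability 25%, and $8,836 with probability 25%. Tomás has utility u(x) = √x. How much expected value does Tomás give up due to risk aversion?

$1,048

E[u] = 0.5·√324 + 0.25·√484 + 0.25·√8836 = 0.5·18 + 0.25·22 + 0.25·94 = 38
CE = (38)² = 1444
Risk premium = EV − CE = 2492 − 1444 = 1048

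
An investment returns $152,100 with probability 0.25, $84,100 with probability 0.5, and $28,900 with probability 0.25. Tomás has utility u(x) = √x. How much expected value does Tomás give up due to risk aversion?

E[u] = 0.25·√152100 + 0.5·√84100 + 0.25·√28900 = 0.25·390 + 0.5·290 + 0.25·170 = 285
CE = (285)² = 81225
Risk premium = EV − CE = 87300 − 81225 = 6075

$6,075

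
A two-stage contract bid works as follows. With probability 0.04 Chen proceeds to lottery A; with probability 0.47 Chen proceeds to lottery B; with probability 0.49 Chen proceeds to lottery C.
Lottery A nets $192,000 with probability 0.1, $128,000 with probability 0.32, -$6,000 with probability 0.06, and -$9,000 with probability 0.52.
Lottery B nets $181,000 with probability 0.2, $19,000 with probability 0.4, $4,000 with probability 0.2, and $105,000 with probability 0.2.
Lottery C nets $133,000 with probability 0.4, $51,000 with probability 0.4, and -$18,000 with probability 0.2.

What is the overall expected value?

$67,336.80

EV(A) = 0.1 × 192000 + 0.32 × 128000 + 0.06 × (-6000) + 0.52 × (-9000) = 19200 + 40960 − 360 − 4680 = 55120
EV(B) = 0.2 × 181000 + 0.4 × 19000 + 0.2 × 4000 + 0.2 × 105000 = 36200 + 7600 + 800 + 21000 = 65600
EV(C) = 0.4 × 133000 + 0.4 × 51000 + 0.2 × (-18000) = 53200 + 20400 − 3600 = 70000
Overall = 0.04 × 55120 + 0.47 × 65600 + 0.49 × 70000 = 2204.8 + 30832 + 34300 = 67336.8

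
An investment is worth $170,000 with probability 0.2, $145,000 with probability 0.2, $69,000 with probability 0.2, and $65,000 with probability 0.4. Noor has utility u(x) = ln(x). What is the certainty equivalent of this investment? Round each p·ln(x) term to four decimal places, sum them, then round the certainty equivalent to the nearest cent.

$93,610.70

E[u] = 0.2·ln(170000) + 0.2·ln(145000) + 0.2·ln(69000) + 0.4·ln(65000) = 2.4087 + 2.3769 + 2.2284 + 4.4329 = 11.4469
CE = e^11.4469 ≈ 93610.70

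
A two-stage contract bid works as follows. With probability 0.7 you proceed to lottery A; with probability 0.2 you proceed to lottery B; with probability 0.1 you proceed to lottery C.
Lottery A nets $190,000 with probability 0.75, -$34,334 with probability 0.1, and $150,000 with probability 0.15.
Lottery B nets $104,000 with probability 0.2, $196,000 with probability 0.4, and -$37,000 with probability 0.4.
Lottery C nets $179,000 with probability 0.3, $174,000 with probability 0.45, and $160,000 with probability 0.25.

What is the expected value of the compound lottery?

$147,176.62

EV(A) = 0.75 × 190000 + 0.1 × (-34334) + 0.15 × 150000 = 142500 − 3433.4 + 22500 = 161566.6
EV(B) = 0.2 × 104000 + 0.4 × 196000 + 0.4 × (-37000) = 20800 + 78400 − 14800 = 84400
EV(C) = 0.3 × 179000 + 0.45 × 174000 + 0.25 × 160000 = 53700 + 78300 + 40000 = 172000
Overall = 0.7 × 161566.6 + 0.2 × 84400 + 0.1 × 172000 = 113096.62 + 16880 + 17200 = 147176.62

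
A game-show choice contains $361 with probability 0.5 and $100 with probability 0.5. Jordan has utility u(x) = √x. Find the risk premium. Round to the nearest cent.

$20.25

E[u] = 0.5·√361 + 0.5·√100 = 0.5·19 + 0.5·10 = 14.5
CE = (14.5)² = 210.25
Risk premium = EV − CE = 230.5 − 210.25 = 20.25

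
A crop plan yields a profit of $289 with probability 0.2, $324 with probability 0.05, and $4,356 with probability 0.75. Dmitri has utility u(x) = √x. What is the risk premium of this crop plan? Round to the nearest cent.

E[u] = 0.2·√289 + 0.05·√324 + 0.75·√4356 = 0.2·17 + 0.05·18 + 0.75·66 = 53.8
CE = (53.8)² = 2894.44
Risk premium = EV − CE = 3341 − 2894.44 = 446.56

$446.56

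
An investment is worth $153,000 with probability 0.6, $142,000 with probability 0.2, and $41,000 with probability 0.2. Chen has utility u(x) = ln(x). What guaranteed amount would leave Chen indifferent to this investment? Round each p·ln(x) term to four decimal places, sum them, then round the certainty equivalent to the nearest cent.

$115,832.45

E[u] = 0.6·ln(153000) + 0.2·ln(142000) + 0.2·ln(41000) = 7.1629 + 2.3727 + 2.1243 = 11.6599
CE = e^11.6599 ≈ 115832.45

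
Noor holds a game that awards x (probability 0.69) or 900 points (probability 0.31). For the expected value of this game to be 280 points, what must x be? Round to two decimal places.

x = 1.45 points

0.69·x + 0.31·900 = 280
0.69·x = 280 − 279 = 1
x = 1 / 0.69 = 1.4493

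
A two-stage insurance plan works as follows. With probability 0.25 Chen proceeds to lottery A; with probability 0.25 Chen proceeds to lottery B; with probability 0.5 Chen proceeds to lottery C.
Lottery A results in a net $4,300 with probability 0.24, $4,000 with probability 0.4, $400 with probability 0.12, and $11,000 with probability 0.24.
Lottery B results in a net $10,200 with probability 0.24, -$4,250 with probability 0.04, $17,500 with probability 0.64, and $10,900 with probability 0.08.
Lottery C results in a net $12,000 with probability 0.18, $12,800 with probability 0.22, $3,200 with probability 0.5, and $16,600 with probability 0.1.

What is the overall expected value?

EV(A) = 0.24 × 4300 + 0.4 × 4000 + 0.12 × 400 + 0.24 × 11000 = 1032 + 1600 + 48 + 2640 = 5320
EV(B) = 0.24 × 10200 + 0.04 × (-4250) + 0.64 × 17500 + 0.08 × 10900 = 2448 − 170 + 11200 + 872 = 14350
EV(C) = 0.18 × 12000 + 0.22 × 12800 + 0.5 × 3200 + 0.1 × 16600 = 2160 + 2816 + 1600 + 1660 = 8236
Overall = 0.25 × 5320 + 0.25 × 14350 + 0.5 × 8236 = 1330 + 3587.5 + 4118 = 9035.5

$9,035.50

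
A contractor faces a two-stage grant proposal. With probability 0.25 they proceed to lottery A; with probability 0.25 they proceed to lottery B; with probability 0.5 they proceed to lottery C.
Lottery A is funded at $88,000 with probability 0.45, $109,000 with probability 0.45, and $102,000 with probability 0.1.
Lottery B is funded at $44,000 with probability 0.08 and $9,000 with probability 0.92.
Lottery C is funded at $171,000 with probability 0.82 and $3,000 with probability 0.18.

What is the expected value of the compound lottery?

$98,042.50

EV(A) = 0.45 × 88000 + 0.45 × 109000 + 0.1 × 102000 = 39600 + 49050 + 10200 = 98850
EV(B) = 0.08 × 44000 + 0.92 × 9000 = 3520 + 8280 = 11800
EV(C) = 0.82 × 171000 + 0.18 × 3000 = 140220 + 540 = 140760
Overall = 0.25 × 98850 + 0.25 × 11800 + 0.5 × 140760 = 24712.5 + 2950 + 70380 = 98042.5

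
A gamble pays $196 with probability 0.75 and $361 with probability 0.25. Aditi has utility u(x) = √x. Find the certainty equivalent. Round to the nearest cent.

E[u] = 0.75·√196 + 0.25·√361 = 0.75·14 + 0.25·19 = 15.25
CE = (15.25)² = 232.5625

$232.56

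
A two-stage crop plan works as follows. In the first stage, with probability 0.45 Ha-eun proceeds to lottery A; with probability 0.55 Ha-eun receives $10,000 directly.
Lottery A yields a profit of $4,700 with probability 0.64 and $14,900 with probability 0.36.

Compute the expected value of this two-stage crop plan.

$9,267.40

EV(A) = 0.64 × 4700 + 0.36 × 14900 = 3008 + 5364 = 8372
Branch B: 10000 (certain)
Overall = 0.45 × 8372 + 0.55 × 10000 = 3767.4 + 5500 = 9267.4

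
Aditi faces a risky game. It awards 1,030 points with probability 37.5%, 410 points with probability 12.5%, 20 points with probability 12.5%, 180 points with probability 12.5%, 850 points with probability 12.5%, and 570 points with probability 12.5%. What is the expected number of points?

EV = 0.375 × 1030 + 0.125 × 410 + 0.125 × 20 + 0.125 × 180 + 0.125 × 850 + 0.125 × 570 = 386.25 + 51.25 + 2.5 + 22.5 + 106.25 + 71.25 = 640

640 points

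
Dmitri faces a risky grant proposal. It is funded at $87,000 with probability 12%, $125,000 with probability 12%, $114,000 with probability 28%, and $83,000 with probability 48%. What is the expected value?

$97,200

EV = 0.12 × 87000 + 0.12 × 125000 + 0.28 × 114000 + 0.48 × 83000 = 10440 + 15000 + 31920 + 39840 = 97200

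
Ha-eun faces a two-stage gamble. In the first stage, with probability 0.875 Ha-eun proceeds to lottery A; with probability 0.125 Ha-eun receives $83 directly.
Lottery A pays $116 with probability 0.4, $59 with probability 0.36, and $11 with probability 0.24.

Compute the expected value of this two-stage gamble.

$71.87

EV(A) = 0.4 × 116 + 0.36 × 59 + 0.24 × 11 = 46.4 + 21.24 + 2.64 = 70.28
Branch B: 83 (certain)
Overall = 0.875 × 70.28 + 0.125 × 83 = 61.495 + 10.375 = 71.87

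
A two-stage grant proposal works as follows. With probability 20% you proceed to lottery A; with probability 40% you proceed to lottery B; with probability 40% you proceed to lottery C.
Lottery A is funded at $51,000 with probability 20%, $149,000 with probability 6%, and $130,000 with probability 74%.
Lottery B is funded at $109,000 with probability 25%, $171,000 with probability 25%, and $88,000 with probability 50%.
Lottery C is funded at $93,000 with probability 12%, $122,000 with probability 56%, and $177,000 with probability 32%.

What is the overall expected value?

EV(A) = 0.2 × 51000 + 0.06 × 149000 + 0.74 × 130000 = 10200 + 8940 + 96200 = 115340
EV(B) = 0.25 × 109000 + 0.25 × 171000 + 0.5 × 88000 = 27250 + 42750 + 44000 = 114000
EV(C) = 0.12 × 93000 + 0.56 × 122000 + 0.32 × 177000 = 11160 + 68320 + 56640 = 136120
Overall = 0.2 × 115340 + 0.4 × 114000 + 0.4 × 136120 = 23068 + 45600 + 54448 = 123116

$123,116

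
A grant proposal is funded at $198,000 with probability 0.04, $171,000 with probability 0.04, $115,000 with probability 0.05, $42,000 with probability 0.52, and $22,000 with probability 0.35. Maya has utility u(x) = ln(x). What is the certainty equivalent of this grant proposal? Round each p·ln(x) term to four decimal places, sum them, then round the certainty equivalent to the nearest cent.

$39,640.24

E[u] = 0.04·ln(198000) + 0.04·ln(171000) + 0.05·ln(115000) + 0.52·ln(42000) + 0.35·ln(22000) = 0.4878 + 0.4820 + 0.5826 + 5.5356 + 3.4996 = 10.5876
CE = e^10.5876 ≈ 39640.24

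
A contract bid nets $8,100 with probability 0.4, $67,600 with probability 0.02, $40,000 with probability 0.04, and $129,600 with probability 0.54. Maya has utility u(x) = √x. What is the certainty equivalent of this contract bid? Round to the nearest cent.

E[u] = 0.4·√8100 + 0.02·√67600 + 0.04·√40000 + 0.54·√129600 = 0.4·90 + 0.02·260 + 0.04·200 + 0.54·360 = 243.6
CE = (243.6)² = 59340.96

$59,340.96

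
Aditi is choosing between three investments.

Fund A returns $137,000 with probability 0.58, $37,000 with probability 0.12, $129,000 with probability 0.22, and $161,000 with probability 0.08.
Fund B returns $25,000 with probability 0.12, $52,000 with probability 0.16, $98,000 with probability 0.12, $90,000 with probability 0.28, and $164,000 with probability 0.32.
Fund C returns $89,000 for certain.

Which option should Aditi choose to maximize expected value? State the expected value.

Fund A = 0.58 × 137000 + 0.12 × 37000 + 0.22 × 129000 + 0.08 × 161000 = 79460 + 4440 + 28380 + 12880 = 125160
Fund B = 0.12 × 25000 + 0.16 × 52000 + 0.12 × 98000 + 0.28 × 90000 + 0.32 × 164000 = 3000 + 8320 + 11760 + 25200 + 52480 = 100760
Fund C: 89000 (certain)

Fund A ($125,160)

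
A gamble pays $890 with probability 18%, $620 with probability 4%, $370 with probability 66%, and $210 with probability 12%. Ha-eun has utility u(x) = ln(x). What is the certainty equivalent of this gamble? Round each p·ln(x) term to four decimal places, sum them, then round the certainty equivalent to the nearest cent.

$413.31

E[u] = 0.18·ln(890) + 0.04·ln(620) + 0.66·ln(370) + 0.12·ln(210) = 1.2224 + 0.2572 + 3.9029 + 0.6417 = 6.0242
CE = e^6.0242 ≈ 413.31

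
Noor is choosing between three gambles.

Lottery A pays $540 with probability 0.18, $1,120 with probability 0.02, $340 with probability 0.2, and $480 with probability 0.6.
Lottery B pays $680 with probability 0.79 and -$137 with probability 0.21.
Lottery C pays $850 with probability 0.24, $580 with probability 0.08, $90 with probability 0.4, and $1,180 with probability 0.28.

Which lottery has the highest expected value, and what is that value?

Lottery A = 0.18 × 540 + 0.02 × 1120 + 0.2 × 340 + 0.6 × 480 = 97.2 + 22.4 + 68 + 288 = 475.6
Lottery B = 0.79 × 680 + 0.21 × (-137) = 537.2 − 28.77 = 508.43
Lottery C = 0.24 × 850 + 0.08 × 580 + 0.4 × 90 + 0.28 × 1180 = 204 + 46.4 + 36 + 330.4 = 616.8

Lottery C ($616.80)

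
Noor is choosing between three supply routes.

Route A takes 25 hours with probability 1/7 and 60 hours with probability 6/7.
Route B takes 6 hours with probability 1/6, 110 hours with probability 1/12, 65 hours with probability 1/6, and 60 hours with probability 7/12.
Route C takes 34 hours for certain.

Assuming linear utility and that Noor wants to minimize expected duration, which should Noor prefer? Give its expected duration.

Route C (34 hours)

Route A = 1/7 × 25 + 6/7 × 60 = 3.5714 + 51.4286 = 55
Route B = 1/6 × 6 + 1/12 × 110 + 1/6 × 65 + 7/12 × 60 = 1 + 9.1667 + 10.8333 + 35 = 56
Route C: 34 (certain)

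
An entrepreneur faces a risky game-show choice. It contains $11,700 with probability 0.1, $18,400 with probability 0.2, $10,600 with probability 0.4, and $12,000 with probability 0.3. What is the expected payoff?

$12,690

EV = 0.1 × 11700 + 0.2 × 18400 + 0.4 × 10600 + 0.3 × 12000 = 1170 + 3680 + 4240 + 3600 = 12690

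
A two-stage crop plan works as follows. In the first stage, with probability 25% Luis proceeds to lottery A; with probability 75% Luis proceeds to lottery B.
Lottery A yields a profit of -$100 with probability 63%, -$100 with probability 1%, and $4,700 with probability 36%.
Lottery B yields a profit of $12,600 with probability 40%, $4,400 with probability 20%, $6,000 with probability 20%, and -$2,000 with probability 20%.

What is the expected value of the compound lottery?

$5,447

EV(A) = 0.63 × (-100) + 0.01 × (-100) + 0.36 × 4700 = -63 − 1 + 1692 = 1628
EV(B) = 0.4 × 12600 + 0.2 × 4400 + 0.2 × 6000 + 0.2 × (-2000) = 5040 + 880 + 1200 − 400 = 6720
Overall = 0.25 × 1628 + 0.75 × 6720 = 407 + 5040 = 5447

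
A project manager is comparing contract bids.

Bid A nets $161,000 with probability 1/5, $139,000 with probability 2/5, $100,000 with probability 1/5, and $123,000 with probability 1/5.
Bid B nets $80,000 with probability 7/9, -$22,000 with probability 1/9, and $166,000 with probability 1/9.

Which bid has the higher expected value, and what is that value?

Bid A ($132,400)

Bid A = 1/5 × 161000 + 2/5 × 139000 + 1/5 × 100000 + 1/5 × 123000 = 32200 + 55600 + 20000 + 24600 = 132400
Bid B = 7/9 × 80000 + 1/9 × (-22000) + 1/9 × 166000 = 62222.2222 − 2444.4444 + 18444.4444 = 78222.2222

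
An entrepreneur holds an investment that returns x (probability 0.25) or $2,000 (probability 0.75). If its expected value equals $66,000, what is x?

0.25·x + 0.75·2000 = 66000
0.25·x = 66000 − 1500 = 64500
x = 64500 / 0.25 = 258000

x = $258,000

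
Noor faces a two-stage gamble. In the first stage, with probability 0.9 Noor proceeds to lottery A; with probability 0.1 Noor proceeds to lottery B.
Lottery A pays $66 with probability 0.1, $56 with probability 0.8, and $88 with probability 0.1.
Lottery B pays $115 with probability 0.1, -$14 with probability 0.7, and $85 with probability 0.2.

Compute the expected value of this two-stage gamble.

EV(A) = 0.1 × 66 + 0.8 × 56 + 0.1 × 88 = 6.6 + 44.8 + 8.8 = 60.2
EV(B) = 0.1 × 115 + 0.7 × (-14) + 0.2 × 85 = 11.5 − 9.8 + 17 = 18.7
Overall = 0.9 × 60.2 + 0.1 × 18.7 = 54.18 + 1.87 = 56.05

$56.05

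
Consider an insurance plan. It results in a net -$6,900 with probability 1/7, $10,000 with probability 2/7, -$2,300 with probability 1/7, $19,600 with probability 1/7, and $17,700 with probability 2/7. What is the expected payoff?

$9,400

EV = 1/7 × (-6900) + 2/7 × 10000 + 1/7 × (-2300) + 1/7 × 19600 + 2/7 × 17700 = -985.7143 + 2857.1429 − 328.5714 + 2800 + 5057.1429 = 9400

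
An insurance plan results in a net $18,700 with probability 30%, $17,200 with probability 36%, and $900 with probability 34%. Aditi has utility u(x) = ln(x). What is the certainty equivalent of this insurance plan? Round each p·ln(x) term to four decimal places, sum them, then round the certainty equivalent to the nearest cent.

$6,468.50

E[u] = 0.3·ln(18700) + 0.36·ln(17200) + 0.34·ln(900) = 2.9509 + 3.5110 + 2.3128 = 8.7747
CE = e^8.7747 ≈ 6468.50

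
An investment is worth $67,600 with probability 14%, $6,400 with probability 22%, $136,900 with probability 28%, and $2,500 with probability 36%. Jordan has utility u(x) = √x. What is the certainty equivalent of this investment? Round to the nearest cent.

E[u] = 0.14·√67600 + 0.22·√6400 + 0.28·√136900 + 0.36·√2500 = 0.14·260 + 0.22·80 + 0.28·370 + 0.36·50 = 175.6
CE = (175.6)² = 30835.36

$30,835.36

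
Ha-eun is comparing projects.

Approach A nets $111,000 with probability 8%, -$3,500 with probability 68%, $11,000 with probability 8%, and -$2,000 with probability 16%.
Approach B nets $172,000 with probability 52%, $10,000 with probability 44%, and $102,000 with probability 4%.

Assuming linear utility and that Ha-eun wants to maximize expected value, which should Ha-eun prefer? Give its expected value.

Approach B ($97,920)

Approach A = 0.08 × 111000 + 0.68 × (-3500) + 0.08 × 11000 + 0.16 × (-2000) = 8880 − 2380 + 880 − 320 = 7060
Approach B = 0.52 × 172000 + 0.44 × 10000 + 0.04 × 102000 = 89440 + 4400 + 4080 = 97920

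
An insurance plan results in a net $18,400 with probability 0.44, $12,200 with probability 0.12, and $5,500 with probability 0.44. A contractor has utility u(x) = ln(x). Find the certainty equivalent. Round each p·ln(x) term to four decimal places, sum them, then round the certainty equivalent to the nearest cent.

E[u] = 0.44·ln(18400) + 0.12·ln(12200) + 0.44·ln(5500) = 4.3208 + 1.1291 + 3.7895 = 9.2394
CE = e^9.2394 ≈ 10294.86

$10,294.86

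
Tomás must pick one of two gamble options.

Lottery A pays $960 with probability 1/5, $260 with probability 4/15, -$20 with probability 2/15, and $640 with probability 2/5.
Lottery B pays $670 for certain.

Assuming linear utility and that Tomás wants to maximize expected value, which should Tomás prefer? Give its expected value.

Lottery B ($670)

Lottery A = 1/5 × 960 + 4/15 × 260 + 2/15 × (-20) + 2/5 × 640 = 192 + 69.3333 − 2.6667 + 256 = 514.6667
Lottery B: 670 (certain)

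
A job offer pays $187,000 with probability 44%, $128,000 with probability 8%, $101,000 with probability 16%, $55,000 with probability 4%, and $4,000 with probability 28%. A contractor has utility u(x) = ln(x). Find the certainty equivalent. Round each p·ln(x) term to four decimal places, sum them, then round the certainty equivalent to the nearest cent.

E[u] = 0.44·ln(187000) + 0.08·ln(128000) + 0.16·ln(101000) + 0.04·ln(55000) + 0.28·ln(4000) = 5.3411 + 0.9408 + 1.8437 + 0.4366 + 2.3223 = 10.8845
CE = e^10.8845 ≈ 53343.10

$53,343.10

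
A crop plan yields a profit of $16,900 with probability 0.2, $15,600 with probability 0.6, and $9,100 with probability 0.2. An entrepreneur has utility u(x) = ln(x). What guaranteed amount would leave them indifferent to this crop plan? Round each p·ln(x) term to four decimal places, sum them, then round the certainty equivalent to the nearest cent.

E[u] = 0.2·ln(16900) + 0.6·ln(15600) + 0.2·ln(9100) = 1.9470 + 5.7930 + 1.8232 = 9.5632
CE = e^9.5632 ≈ 14231.31

$14,231.31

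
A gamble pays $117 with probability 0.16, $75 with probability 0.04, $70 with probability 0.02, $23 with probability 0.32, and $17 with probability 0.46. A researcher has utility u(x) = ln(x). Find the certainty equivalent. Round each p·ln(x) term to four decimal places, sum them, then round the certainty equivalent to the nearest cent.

E[u] = 0.16·ln(117) + 0.04·ln(75) + 0.02·ln(70) + 0.32·ln(23) + 0.46·ln(17) = 0.7619 + 0.1727 + 0.0850 + 1.0034 + 1.3033 = 3.3263
CE = e^3.3263 ≈ 27.84

$27.84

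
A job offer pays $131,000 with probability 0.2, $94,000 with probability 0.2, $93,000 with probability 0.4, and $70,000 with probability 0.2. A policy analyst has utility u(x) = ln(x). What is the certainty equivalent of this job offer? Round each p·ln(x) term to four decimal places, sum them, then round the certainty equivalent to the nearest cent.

E[u] = 0.2·ln(131000) + 0.2·ln(94000) + 0.4·ln(93000) + 0.2·ln(70000) = 2.3566 + 2.2902 + 4.5761 + 2.2313 = 11.4542
CE = e^11.4542 ≈ 94296.56

$94,296.56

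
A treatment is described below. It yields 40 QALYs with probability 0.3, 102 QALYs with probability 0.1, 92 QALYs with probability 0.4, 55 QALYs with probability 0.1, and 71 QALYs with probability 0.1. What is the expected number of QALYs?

71.6 QALYs

EV = 0.3 × 40 + 0.1 × 102 + 0.4 × 92 + 0.1 × 55 + 0.1 × 71 = 12 + 10.2 + 36.8 + 5.5 + 7.1 = 71.6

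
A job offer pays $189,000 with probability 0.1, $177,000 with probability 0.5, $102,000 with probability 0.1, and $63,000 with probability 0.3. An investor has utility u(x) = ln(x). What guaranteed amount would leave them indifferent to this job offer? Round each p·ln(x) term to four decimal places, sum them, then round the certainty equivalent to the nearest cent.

$123,698.20

E[u] = 0.1·ln(189000) + 0.5·ln(177000) + 0.1·ln(102000) + 0.3·ln(63000) = 1.2150 + 6.0420 + 1.1533 + 3.3153 = 11.7256
CE = e^11.7256 ≈ 123698.20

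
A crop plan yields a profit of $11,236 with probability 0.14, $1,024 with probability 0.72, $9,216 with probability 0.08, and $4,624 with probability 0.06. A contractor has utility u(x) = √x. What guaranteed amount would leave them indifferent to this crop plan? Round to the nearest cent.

$2,464.13

E[u] = 0.14·√11236 + 0.72·√1024 + 0.08·√9216 + 0.06·√4624 = 0.14·106 + 0.72·32 + 0.08·96 + 0.06·68 = 49.64
CE = (49.64)² = 2464.1296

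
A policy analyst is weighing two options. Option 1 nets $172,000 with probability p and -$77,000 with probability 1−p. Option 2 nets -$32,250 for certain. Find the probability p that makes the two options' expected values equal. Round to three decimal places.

p·172000 + (1−p)·(-77000) = -32250
249000p − 77000 = -32250
p = (-32250 + 77000) / 249000

p = 0.180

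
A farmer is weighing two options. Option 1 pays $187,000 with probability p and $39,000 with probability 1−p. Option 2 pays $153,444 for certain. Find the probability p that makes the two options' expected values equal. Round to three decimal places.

p·187000 + (1−p)·39000 = 153444
148000p + 39000 = 153444
p = (153444 − 39000) / 148000

p = 0.773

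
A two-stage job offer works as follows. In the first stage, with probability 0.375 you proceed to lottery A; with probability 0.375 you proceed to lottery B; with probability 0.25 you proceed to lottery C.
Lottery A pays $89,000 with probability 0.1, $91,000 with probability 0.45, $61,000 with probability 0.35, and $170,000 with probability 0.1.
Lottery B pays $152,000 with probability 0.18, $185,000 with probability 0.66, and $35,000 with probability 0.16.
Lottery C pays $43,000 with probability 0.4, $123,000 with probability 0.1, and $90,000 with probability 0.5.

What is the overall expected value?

$109,847.50

EV(A) = 0.1 × 89000 + 0.45 × 91000 + 0.35 × 61000 + 0.1 × 170000 = 8900 + 40950 + 21350 + 17000 = 88200
EV(B) = 0.18 × 152000 + 0.66 × 185000 + 0.16 × 35000 = 27360 + 122100 + 5600 = 155060
EV(C) = 0.4 × 43000 + 0.1 × 123000 + 0.5 × 90000 = 17200 + 12300 + 45000 = 74500
Overall = 0.375 × 88200 + 0.375 × 155060 + 0.25 × 74500 = 33075 + 58147.5 + 18625 = 109847.5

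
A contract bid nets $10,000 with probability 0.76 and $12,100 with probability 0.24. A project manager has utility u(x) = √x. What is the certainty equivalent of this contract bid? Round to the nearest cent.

E[u] = 0.76·√10000 + 0.24·√12100 = 0.76·100 + 0.24·110 = 102.4
CE = (102.4)² = 10485.76

$10,485.76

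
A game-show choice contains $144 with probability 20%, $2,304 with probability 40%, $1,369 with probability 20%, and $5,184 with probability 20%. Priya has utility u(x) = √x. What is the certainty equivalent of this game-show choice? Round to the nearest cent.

E[u] = 0.2·√144 + 0.4·√2304 + 0.2·√1369 + 0.2·√5184 = 0.2·12 + 0.4·48 + 0.2·37 + 0.2·72 = 43.4
CE = (43.4)² = 1883.56

$1,883.56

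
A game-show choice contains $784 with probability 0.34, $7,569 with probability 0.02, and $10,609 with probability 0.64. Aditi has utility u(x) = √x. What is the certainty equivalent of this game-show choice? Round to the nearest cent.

$5,956.75

E[u] = 0.34·√784 + 0.02·√7569 + 0.64·√10609 = 0.34·28 + 0.02·87 + 0.64·103 = 77.18
CE = (77.18)² = 5956.7524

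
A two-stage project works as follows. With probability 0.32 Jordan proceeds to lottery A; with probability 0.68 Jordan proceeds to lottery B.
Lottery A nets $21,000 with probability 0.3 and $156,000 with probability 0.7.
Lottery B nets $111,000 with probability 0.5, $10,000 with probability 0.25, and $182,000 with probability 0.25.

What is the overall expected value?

$107,340

EV(A) = 0.3 × 21000 + 0.7 × 156000 = 6300 + 109200 = 115500
EV(B) = 0.5 × 111000 + 0.25 × 10000 + 0.25 × 182000 = 55500 + 2500 + 45500 = 103500
Overall = 0.32 × 115500 + 0.68 × 103500 = 36960 + 70380 = 107340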